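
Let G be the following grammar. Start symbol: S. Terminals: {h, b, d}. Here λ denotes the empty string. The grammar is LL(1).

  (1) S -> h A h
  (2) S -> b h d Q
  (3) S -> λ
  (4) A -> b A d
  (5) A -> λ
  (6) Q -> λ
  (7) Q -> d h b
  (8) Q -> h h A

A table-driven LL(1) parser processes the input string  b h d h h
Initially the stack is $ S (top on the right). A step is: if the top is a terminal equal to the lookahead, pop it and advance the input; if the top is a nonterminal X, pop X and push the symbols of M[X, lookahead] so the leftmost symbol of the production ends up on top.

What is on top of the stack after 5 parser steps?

h

     Stack      Input        Action
  1  $ S        b h d h h $  expand S -> b h d Q
  2  $ Q d h b  b h d h h $  match b
  3  $ Q d h    h d h h $    match h
  4  $ Q d      d h h $      match d
  5  $ Q        h h $        expand Q -> h h A
Stack after step 5: $ A h h (top = h).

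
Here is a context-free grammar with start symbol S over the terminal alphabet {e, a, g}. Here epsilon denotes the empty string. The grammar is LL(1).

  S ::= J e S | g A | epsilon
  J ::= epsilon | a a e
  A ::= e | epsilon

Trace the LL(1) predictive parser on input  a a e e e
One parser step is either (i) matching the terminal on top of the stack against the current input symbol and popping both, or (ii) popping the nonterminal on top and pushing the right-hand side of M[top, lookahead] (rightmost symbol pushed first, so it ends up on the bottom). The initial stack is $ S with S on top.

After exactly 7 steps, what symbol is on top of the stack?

step 1: stack=$ S  input=a a e e e $  — expand S ::= J e S
step 2: stack=$ S e J  input=a a e e e $  — expand J ::= a a e
step 3: stack=$ S e e a a  input=a a e e e $  — match a
step 4: stack=$ S e e a  input=a e e e $  — match a
step 5: stack=$ S e e  input=e e e $  — match e
step 6: stack=$ S e  input=e e $  — match e
step 7: stack=$ S  input=e $  — expand S ::= J e S
Stack after step 7: $ S e J (top = J).

J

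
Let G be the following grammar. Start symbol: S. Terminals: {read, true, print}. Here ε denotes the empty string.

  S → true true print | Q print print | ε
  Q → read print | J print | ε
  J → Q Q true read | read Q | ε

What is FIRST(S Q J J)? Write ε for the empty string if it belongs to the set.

FIRST(S): from S→true true print we get {true}; from S→Q print print we get {print, read, true}; from S→ε we get {ε}. So FIRST(S) = {ε, print, read, true}.
FIRST(Q): from Q→read print we get {read}; from Q→J print we get {print, read, true}; from Q→ε we get {ε}. So FIRST(Q) = {ε, print, read, true}.
FIRST(J): from J→Q Q true read we get {print, read, true}; from J→read Q we get {read}; from J→ε we get {ε}. So FIRST(J) = {ε, print, read, true}.
FIRST(S Q J J): take FIRST of each symbol in turn, carrying on past any symbol whose FIRST contains ε; result {ε, print, read, true}.

{ε, print, read, true}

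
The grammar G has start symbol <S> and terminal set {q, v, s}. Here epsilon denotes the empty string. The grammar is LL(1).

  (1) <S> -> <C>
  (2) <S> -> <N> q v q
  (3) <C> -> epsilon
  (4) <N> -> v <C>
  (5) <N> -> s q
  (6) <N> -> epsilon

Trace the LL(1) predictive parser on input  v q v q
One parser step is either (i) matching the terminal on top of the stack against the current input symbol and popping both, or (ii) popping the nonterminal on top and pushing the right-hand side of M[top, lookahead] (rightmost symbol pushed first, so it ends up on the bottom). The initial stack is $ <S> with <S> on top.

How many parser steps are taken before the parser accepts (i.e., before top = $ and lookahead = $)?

7

step 1: stack=$ <S>  input=v q v q $  — expand <S> -> <N> q v q
step 2: stack=$ q v q <N>  input=v q v q $  — expand <N> -> v <C>
step 3: stack=$ q v q <C> v  input=v q v q $  — match v
step 4: stack=$ q v q <C>  input=q v q $  — expand <C> -> epsilon
step 5: stack=$ q v q  input=q v q $  — match q
step 6: stack=$ q v  input=v q $  — match v
step 7: stack=$ q  input=q $  — match q
Accept reached after 7 steps.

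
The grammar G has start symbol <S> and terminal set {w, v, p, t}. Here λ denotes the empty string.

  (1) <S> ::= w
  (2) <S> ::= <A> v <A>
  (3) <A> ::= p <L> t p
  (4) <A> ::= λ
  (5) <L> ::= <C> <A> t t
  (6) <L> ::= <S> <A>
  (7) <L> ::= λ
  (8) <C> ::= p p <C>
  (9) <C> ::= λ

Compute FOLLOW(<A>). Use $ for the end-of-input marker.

{$, p, t, v}

FIRST(<A>): from <A>::=p <L> t p we get {p}; from <A>::=λ we get {λ}. So FIRST(<A>) = {λ, p}.
FIRST(<C>): from <C>::=p p <C> we get {p}; from <C>::=λ we get {λ}. So FIRST(<C>) = {λ, p}.
FIRST(<S>): from <S>::=w we get {w}; from <S>::=<A> v <A> we get {p, v}. So FIRST(<S>) = {p, v, w}.
FIRST(<L>): from <L>::=<C> <A> t t we get {p, t}; from <L>::=<S> <A> we get {p, v, w}; from <L>::=λ we get {λ}. So FIRST(<L>) = {λ, p, t, v, w}.
FOLLOW(<S>) includes $ since <S> is the start symbol.
FOLLOW(<L>): in <A>::=p <L> t p, <L> is followed by t p with FIRST {t}. Thus FOLLOW(<L>) = {t}.
FOLLOW(<S>): in <L>::=<S> <A>, <S> is followed by <A> with FIRST {λ, p}; in <L>::=<S> <A>, the suffix after <S> is nullable, so FOLLOW(<S>) ⊇ FOLLOW(<L>) = {t}. Thus FOLLOW(<S>) = {$, p, t}.
FOLLOW(<A>): in <S>::=<A> v <A> (occurrence 1), <A> is followed by v <A> with FIRST {v}; in <S>::=<A> v <A> (occurrence 2), the suffix after <A> is empty, so FOLLOW(<A>) ⊇ FOLLOW(<S>) = {$, p, t}; in <L>::=<C> <A> t t, <A> is followed by t t with FIRST {t}; in <L>::=<S> <A>, the suffix after <A> is empty, so FOLLOW(<A>) ⊇ FOLLOW(<L>) = {t}. Thus FOLLOW(<A>) = {$, p, t, v}.
FOLLOW(<C>): in <L>::=<C> <A> t t, <C> is followed by <A> t t with FIRST {p, t}; in <C>::=p p <C>, the suffix after <C> is empty (adds nothing new). Thus FOLLOW(<C>) = {p, t}.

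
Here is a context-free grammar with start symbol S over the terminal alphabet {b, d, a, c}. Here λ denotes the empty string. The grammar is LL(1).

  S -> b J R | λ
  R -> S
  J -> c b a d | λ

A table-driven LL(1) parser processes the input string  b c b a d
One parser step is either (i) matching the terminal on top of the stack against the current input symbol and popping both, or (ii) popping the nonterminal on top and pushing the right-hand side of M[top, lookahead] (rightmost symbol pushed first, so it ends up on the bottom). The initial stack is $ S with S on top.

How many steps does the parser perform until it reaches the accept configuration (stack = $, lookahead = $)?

9

step 1: stack=$ S  input=b c b a d $  — expand S -> b J R
step 2: stack=$ R J b  input=b c b a d $  — match b
step 3: stack=$ R J  input=c b a d $  — expand J -> c b a d
step 4: stack=$ R d a b c  input=c b a d $  — match c
step 5: stack=$ R d a b  input=b a d $  — match b
step 6: stack=$ R d a  input=a d $  — match a
step 7: stack=$ R d  input=d $  — match d
step 8: stack=$ R  input=$  — expand R -> S
step 9: stack=$ S  input=$  — expand S -> λ
Accept reached after 9 steps.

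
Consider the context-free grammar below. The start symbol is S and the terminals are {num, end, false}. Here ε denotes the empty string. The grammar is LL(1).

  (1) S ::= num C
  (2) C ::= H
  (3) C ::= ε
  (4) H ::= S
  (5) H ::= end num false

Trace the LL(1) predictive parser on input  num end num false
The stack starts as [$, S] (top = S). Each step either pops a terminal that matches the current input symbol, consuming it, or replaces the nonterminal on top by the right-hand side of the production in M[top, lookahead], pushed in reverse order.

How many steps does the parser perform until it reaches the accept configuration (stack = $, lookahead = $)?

step 1: stack=$ S  input=num end num false $  — expand S ::= num C
step 2: stack=$ C num  input=num end num false $  — match num
step 3: stack=$ C  input=end num false $  — expand C ::= H
step 4: stack=$ H  input=end num false $  — expand H ::= end num false
step 5: stack=$ false num end  input=end num false $  — match end
step 6: stack=$ false num  input=num false $  — match num
step 7: stack=$ false  input=false $  — match false
Accept reached after 7 steps.

7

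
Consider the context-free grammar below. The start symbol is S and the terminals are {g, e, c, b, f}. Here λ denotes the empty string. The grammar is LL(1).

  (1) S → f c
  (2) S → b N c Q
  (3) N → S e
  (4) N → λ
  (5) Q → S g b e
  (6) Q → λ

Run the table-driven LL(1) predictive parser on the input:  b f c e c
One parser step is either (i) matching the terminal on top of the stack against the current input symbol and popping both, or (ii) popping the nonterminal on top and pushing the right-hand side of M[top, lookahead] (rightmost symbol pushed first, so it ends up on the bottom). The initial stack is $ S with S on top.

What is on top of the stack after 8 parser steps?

Q

step 1: stack=$ S  input=b f c e c $  — expand S → b N c Q
step 2: stack=$ Q c N b  input=b f c e c $  — match b
step 3: stack=$ Q c N  input=f c e c $  — expand N → S e
step 4: stack=$ Q c e S  input=f c e c $  — expand S → f c
step 5: stack=$ Q c e c f  input=f c e c $  — match f
step 6: stack=$ Q c e c  input=c e c $  — match c
step 7: stack=$ Q c e  input=e c $  — match e
step 8: stack=$ Q c  input=c $  — match c
Stack after step 8: $ Q (top = Q).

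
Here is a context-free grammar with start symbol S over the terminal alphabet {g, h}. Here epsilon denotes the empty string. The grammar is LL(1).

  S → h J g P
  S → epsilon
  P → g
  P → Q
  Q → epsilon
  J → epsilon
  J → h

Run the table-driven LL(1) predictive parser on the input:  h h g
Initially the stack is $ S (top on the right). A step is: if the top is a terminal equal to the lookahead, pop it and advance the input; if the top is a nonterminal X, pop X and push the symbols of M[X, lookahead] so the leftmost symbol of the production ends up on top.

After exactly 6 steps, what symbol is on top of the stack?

Q

step 1: stack=$ S  input=h h g $  — expand S → h J g P
step 2: stack=$ P g J h  input=h h g $  — match h
step 3: stack=$ P g J  input=h g $  — expand J → h
step 4: stack=$ P g h  input=h g $  — match h
step 5: stack=$ P g  input=g $  — match g
step 6: stack=$ P  input=$  — expand P → Q
Stack after step 6: $ Q (top = Q).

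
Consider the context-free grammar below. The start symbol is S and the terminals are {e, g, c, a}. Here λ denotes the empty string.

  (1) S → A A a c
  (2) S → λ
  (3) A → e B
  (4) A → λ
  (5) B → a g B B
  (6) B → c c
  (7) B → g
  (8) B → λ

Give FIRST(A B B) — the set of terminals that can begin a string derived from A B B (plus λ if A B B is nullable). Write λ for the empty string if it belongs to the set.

{λ, a, c, e, g}

FIRST(A): from A→e B we get {e}; from A→λ we get {λ}. So FIRST(A) = {λ, e}.
FIRST(B): from B→a g B B we get {a}; from B→c c we get {c}; from B→g we get {g}; from B→λ we get {λ}. So FIRST(B) = {λ, a, c, g}.
FIRST(S): from S→A A a c we get {a, e}; from S→λ we get {λ}. So FIRST(S) = {λ, a, e}.
FIRST(A B B): take FIRST of each symbol in turn, carrying on past any symbol whose FIRST contains λ; result {λ, a, c, e, g}.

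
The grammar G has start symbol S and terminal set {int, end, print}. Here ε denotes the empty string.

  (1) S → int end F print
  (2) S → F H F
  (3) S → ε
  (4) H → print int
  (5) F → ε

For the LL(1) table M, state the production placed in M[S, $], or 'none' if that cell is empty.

FIRST(H): from H→print int we get {print}. So FIRST(H) = {print}.
FIRST(F): from F→ε we get {ε}. So FIRST(F) = {ε}.
FIRST(S): from S→int end F print we get {int}; from S→F H F we get {print}; from S→ε we get {ε}. So FIRST(S) = {ε, int, print}.
FOLLOW(S) includes $ since S is the start symbol.
FOLLOW(S): S appears on no right-hand side. Thus FOLLOW(S) = {$}.
For S → int end F print: FIRST(int end F print) = {int}, so it goes in M[S, t] for t ∈ {int}.
For S → F H F: FIRST(F H F) = {print}, so it goes in M[S, t] for t ∈ {print}.
For S → ε: FIRST(ε) = {ε}, so it goes in M[S, t] for t ∈ {}; since ε ∈ FIRST, also for every t ∈ FOLLOW(S) = {$}.

S → ε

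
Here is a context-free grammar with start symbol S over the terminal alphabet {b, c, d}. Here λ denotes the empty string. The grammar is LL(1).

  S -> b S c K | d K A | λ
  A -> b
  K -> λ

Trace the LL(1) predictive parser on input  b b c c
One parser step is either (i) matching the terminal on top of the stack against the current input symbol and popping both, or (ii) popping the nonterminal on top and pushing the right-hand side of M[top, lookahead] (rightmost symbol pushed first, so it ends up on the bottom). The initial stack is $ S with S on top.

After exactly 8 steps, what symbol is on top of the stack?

     Stack          Input      Action
  1  $ S            b b c c $  expand S -> b S c K
  2  $ K c S b      b b c c $  match b
  3  $ K c S        b c c $    expand S -> b S c K
  4  $ K c K c S b  b c c $    match b
  5  $ K c K c S    c c $      expand S -> λ
  6  $ K c K c      c c $      match c
  7  $ K c K        c $        expand K -> λ
  8  $ K c          c $        match c
Stack after step 8: $ K (top = K).

K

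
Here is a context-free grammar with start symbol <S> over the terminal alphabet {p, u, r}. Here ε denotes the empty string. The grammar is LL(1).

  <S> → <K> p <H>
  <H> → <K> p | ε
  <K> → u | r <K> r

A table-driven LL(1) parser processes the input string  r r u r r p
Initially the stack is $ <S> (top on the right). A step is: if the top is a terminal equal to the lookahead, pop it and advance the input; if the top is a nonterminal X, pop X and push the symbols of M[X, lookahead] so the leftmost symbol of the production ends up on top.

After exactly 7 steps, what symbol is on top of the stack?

     Stack              Input          Action
  1  $ <S>              r r u r r p $  expand <S> → <K> p <H>
  2  $ <H> p <K>        r r u r r p $  expand <K> → r <K> r
  3  $ <H> p r <K> r    r r u r r p $  match r
  4  $ <H> p r <K>      r u r r p $    expand <K> → r <K> r
  5  $ <H> p r r <K> r  r u r r p $    match r
  6  $ <H> p r r <K>    u r r p $      expand <K> → u
  7  $ <H> p r r u      u r r p $      match u
Stack after step 7: $ <H> p r r (top = r).

r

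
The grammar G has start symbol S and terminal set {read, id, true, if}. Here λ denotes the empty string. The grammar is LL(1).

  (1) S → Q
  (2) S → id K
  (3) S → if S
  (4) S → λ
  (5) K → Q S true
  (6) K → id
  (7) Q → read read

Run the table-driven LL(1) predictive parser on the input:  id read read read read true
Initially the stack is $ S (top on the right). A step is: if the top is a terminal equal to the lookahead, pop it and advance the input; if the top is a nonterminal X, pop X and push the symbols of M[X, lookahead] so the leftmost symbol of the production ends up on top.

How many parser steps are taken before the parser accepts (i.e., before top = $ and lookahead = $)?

11

      Stack               Input                          Action
   1  $ S                 id read read read read true $  expand S → id K
   2  $ K id              id read read read read true $  match id
   3  $ K                 read read read read true $     expand K → Q S true
   4  $ true S Q          read read read read true $     expand Q → read read
   5  $ true S read read  read read read read true $     match read
   6  $ true S read       read read read true $          match read
   7  $ true S            read read true $               expand S → Q
   8  $ true Q            read read true $               expand Q → read read
   9  $ true read read    read read true $               match read
  10  $ true read         read true $                    match read
  11  $ true              true $                         match true
Accept reached after 11 steps.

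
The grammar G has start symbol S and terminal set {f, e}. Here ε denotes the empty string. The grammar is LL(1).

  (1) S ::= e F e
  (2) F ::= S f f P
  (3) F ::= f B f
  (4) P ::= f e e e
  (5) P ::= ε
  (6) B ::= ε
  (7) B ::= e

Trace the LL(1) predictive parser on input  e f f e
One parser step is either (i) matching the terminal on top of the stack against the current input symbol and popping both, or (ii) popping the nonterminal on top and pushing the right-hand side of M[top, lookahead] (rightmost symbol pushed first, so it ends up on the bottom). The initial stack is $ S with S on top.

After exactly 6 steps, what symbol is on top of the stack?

step 1: stack=$ S  input=e f f e $  — expand S ::= e F e
step 2: stack=$ e F e  input=e f f e $  — match e
step 3: stack=$ e F  input=f f e $  — expand F ::= f B f
step 4: stack=$ e f B f  input=f f e $  — match f
step 5: stack=$ e f B  input=f e $  — expand B ::= ε
step 6: stack=$ e f  input=f e $  — match f
Stack after step 6: $ e (top = e).

e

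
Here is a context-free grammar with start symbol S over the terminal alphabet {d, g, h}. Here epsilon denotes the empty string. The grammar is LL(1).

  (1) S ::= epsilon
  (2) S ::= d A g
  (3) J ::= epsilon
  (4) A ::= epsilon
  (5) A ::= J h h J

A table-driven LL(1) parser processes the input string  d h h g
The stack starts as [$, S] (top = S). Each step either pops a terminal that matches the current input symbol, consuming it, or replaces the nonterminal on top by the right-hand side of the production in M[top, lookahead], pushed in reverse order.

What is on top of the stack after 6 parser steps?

     Stack        Input      Action
  1  $ S          d h h g $  expand S ::= d A g
  2  $ g A d      d h h g $  match d
  3  $ g A        h h g $    expand A ::= J h h J
  4  $ g J h h J  h h g $    expand J ::= epsilon
  5  $ g J h h    h h g $    match h
  6  $ g J h      h g $      match h
Stack after step 6: $ g J (top = J).

J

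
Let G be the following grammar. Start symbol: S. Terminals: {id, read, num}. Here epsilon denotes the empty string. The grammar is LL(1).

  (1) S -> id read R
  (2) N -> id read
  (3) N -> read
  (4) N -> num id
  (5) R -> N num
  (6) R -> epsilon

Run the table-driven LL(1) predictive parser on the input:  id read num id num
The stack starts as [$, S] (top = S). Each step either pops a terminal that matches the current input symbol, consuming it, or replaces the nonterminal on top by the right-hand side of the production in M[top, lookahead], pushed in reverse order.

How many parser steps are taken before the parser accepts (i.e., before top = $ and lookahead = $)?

8

     Stack         Input                 Action
  1  $ S           id read num id num $  expand S -> id read R
  2  $ R read id   id read num id num $  match id
  3  $ R read      read num id num $     match read
  4  $ R           num id num $          expand R -> N num
  5  $ num N       num id num $          expand N -> num id
  6  $ num id num  num id num $          match num
  7  $ num id      id num $              match id
  8  $ num         num $                 match num
Accept reached after 8 steps.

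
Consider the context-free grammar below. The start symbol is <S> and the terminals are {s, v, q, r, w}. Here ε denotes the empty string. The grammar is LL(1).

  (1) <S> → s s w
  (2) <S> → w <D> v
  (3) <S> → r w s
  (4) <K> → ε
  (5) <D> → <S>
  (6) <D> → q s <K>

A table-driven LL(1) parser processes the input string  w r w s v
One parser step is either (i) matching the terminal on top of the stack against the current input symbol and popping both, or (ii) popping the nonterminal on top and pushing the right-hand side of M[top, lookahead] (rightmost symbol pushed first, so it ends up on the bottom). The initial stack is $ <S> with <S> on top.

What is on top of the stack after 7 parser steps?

v

step 1: stack=$ <S>  input=w r w s v $  — expand <S> → w <D> v
step 2: stack=$ v <D> w  input=w r w s v $  — match w
step 3: stack=$ v <D>  input=r w s v $  — expand <D> → <S>
step 4: stack=$ v <S>  input=r w s v $  — expand <S> → r w s
step 5: stack=$ v s w r  input=r w s v $  — match r
step 6: stack=$ v s w  input=w s v $  — match w
step 7: stack=$ v s  input=s v $  — match s
Stack after step 7: $ v (top = v).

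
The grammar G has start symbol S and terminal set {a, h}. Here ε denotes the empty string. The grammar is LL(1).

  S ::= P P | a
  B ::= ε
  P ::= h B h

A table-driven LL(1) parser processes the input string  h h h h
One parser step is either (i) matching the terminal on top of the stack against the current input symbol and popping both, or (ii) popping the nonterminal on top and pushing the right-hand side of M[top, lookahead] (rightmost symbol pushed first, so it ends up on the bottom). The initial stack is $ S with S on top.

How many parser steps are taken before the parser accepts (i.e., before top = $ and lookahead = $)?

     Stack      Input      Action
  1  $ S        h h h h $  expand S ::= P P
  2  $ P P      h h h h $  expand P ::= h B h
  3  $ P h B h  h h h h $  match h
  4  $ P h B    h h h $    expand B ::= ε
  5  $ P h      h h h $    match h
  6  $ P        h h $      expand P ::= h B h
  7  $ h B h    h h $      match h
  8  $ h B      h $        expand B ::= ε
  9  $ h        h $        match h
Accept reached after 9 steps.

9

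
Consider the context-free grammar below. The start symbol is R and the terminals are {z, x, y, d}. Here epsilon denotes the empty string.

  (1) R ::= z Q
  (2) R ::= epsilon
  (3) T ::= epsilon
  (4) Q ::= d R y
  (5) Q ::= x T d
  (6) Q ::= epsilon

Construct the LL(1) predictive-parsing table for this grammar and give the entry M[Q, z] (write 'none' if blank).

FIRST(R): from R::=z Q we get {z}; from R::=epsilon we get {epsilon}. So FIRST(R) = {epsilon, z}.
FIRST(T): from T::=epsilon we get {epsilon}. So FIRST(T) = {epsilon}.
FIRST(Q): from Q::=d R y we get {d}; from Q::=x T d we get {x}; from Q::=epsilon we get {epsilon}. So FIRST(Q) = {epsilon, d, x}.
FOLLOW(R) includes $ since R is the start symbol.
FOLLOW(R): in Q::=d R y, R is followed by y with FIRST {y}. Thus FOLLOW(R) = {$, y}.
FOLLOW(Q): in R::=z Q, the suffix after Q is empty, so FOLLOW(Q) ⊇ FOLLOW(R) = {$, y}. Thus FOLLOW(Q) = {$, y}.
For Q ::= d R y: FIRST(d R y) = {d}, so it goes in M[Q, t] for t ∈ {d}.
For Q ::= x T d: FIRST(x T d) = {x}, so it goes in M[Q, t] for t ∈ {x}.
For Q ::= epsilon: FIRST(epsilon) = {epsilon}, so it goes in M[Q, t] for t ∈ {}; since epsilon ∈ FIRST, also for every t ∈ FOLLOW(Q) = {$, y}.
None of these place a production in M[Q, z].

none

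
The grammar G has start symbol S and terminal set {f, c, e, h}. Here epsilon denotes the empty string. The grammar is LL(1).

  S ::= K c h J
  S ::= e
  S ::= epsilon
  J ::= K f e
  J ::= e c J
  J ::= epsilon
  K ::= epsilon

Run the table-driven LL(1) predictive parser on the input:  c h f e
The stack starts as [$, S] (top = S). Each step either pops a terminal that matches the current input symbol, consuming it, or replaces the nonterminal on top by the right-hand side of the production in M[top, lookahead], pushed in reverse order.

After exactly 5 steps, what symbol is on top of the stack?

K

     Stack      Input      Action
  1  $ S        c h f e $  expand S ::= K c h J
  2  $ J h c K  c h f e $  expand K ::= epsilon
  3  $ J h c    c h f e $  match c
  4  $ J h      h f e $    match h
  5  $ J        f e $      expand J ::= K f e
Stack after step 5: $ e f K (top = K).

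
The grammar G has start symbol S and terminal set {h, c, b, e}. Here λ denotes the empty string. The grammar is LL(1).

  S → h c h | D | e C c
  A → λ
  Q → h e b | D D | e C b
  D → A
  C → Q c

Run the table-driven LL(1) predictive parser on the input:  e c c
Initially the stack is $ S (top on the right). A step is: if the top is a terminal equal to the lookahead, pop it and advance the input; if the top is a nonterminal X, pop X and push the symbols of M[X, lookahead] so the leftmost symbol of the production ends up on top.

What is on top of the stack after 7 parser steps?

A

     Stack      Input    Action
  1  $ S        e c c $  expand S → e C c
  2  $ c C e    e c c $  match e
  3  $ c C      c c $    expand C → Q c
  4  $ c c Q    c c $    expand Q → D D
  5  $ c c D D  c c $    expand D → A
  6  $ c c D A  c c $    expand A → λ
  7  $ c c D    c c $    expand D → A
Stack after step 7: $ c c A (top = A).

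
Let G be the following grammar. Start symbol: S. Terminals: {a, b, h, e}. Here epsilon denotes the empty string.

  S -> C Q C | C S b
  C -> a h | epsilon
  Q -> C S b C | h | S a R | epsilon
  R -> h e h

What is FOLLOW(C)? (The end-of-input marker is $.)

{$, a, b, h}

FIRST(C): from C->a h we get {a}; from C->epsilon we get {epsilon}. So FIRST(C) = {epsilon, a}.
FIRST(R): from R->h e h we get {h}. So FIRST(R) = {h}.
FIRST(S): from S->C Q C we get {epsilon, a, b, h}; from S->C S b we get {a, b, h}. So FIRST(S) = {epsilon, a, b, h}.
FIRST(Q): from Q->C S b C we get {a, b, h}; from Q->h we get {h}; from Q->S a R we get {a, b, h}; from Q->epsilon we get {epsilon}. So FIRST(Q) = {epsilon, a, b, h}.
FOLLOW(S) includes $ since S is the start symbol.
FOLLOW(S): in S->C S b, S is followed by b with FIRST {b}; in Q->C S b C, S is followed by b C with FIRST {b}; in Q->S a R, S is followed by a R with FIRST {a}. Thus FOLLOW(S) = {$, a, b}.
FOLLOW(Q): in S->C Q C, Q is followed by C with FIRST {epsilon, a}; in S->C Q C, the suffix after Q is nullable, so FOLLOW(Q) ⊇ FOLLOW(S) = {$, a, b}. Thus FOLLOW(Q) = {$, a, b}.
FOLLOW(C): in S->C Q C (occurrence 1), C is followed by Q C with FIRST {epsilon, a, b, h}; in S->C Q C (occurrence 1), the suffix after C is nullable, so FOLLOW(C) ⊇ FOLLOW(S) = {$, a, b}; in S->C Q C (occurrence 2), the suffix after C is empty, so FOLLOW(C) ⊇ FOLLOW(S) = {$, a, b}; in S->C S b, C is followed by S b with FIRST {a, b, h}; in Q->C S b C (occurrence 1), C is followed by S b C with FIRST {a, b, h}; in Q->C S b C (occurrence 2), the suffix after C is empty, so FOLLOW(C) ⊇ FOLLOW(Q) = {$, a, b}. Thus FOLLOW(C) = {$, a, b, h}.
FOLLOW(R): in Q->S a R, the suffix after R is empty, so FOLLOW(R) ⊇ FOLLOW(Q) = {$, a, b}. Thus FOLLOW(R) = {$, a, b}.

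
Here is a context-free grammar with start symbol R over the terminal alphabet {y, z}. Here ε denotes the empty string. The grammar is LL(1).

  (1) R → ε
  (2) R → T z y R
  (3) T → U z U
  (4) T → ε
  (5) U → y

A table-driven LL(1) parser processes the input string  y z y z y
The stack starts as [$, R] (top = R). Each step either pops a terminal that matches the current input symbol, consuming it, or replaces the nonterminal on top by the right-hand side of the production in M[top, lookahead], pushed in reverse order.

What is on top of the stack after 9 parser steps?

R

     Stack          Input        Action
  1  $ R            y z y z y $  expand R → T z y R
  2  $ R y z T      y z y z y $  expand T → U z U
  3  $ R y z U z U  y z y z y $  expand U → y
  4  $ R y z U z y  y z y z y $  match y
  5  $ R y z U z    z y z y $    match z
  6  $ R y z U      y z y $      expand U → y
  7  $ R y z y      y z y $      match y
  8  $ R y z        z y $        match z
  9  $ R y          y $          match y
Stack after step 9: $ R (top = R).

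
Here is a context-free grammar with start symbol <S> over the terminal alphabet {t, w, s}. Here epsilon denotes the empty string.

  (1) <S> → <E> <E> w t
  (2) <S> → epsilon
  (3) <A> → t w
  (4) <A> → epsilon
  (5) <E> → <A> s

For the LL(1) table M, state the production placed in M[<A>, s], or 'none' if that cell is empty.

FIRST(<A>) = {epsilon, t}
FIRST(<E>) = {s, t}  (via <A> s)
FIRST(<S>) = {epsilon, s, t}  (via <E> <E> w t)
FOLLOW(<S>) includes $ since <S> is the start symbol.
FOLLOW(<A>): in <E>→<A> s, <A> is followed by s with FIRST {s}. Thus FOLLOW(<A>) = {s}.
For <A> → t w: FIRST(t w) = {t}, so it goes in M[<A>, t] for t ∈ {t}.
For <A> → epsilon: FIRST(epsilon) = {epsilon}, so it goes in M[<A>, t] for t ∈ {}; since epsilon ∈ FIRST, also for every t ∈ FOLLOW(<A>) = {s}.

<A> → epsilon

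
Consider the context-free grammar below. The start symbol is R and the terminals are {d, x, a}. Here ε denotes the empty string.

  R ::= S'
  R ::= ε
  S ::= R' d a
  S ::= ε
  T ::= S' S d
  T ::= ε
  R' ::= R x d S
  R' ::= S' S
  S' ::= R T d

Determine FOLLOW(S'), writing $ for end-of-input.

FIRST(R) = {ε, d}  (via S')
FIRST(S) = {ε, d, x}  (via R' d a)
FIRST(T) = {ε, d}  (via S' S d)
FIRST(S') = {d}  (via R T d)
FIRST(R') = {d, x}  (via R x d S, S' S)
FOLLOW(R) includes $ since R is the start symbol.
FOLLOW(R): in R'::=R x d S, R is followed by x d S with FIRST {x}; in S'::=R T d, R is followed by T d with FIRST {d}. Thus FOLLOW(R) = {$, d, x}.
FOLLOW(T): in S'::=R T d, T is followed by d with FIRST {d}. Thus FOLLOW(T) = {d}.
FOLLOW(R'): in S::=R' d a, R' is followed by d a with FIRST {d}. Thus FOLLOW(R') = {d}.
FOLLOW(S): in T::=S' S d, S is followed by d with FIRST {d}; in R'::=R x d S, the suffix after S is empty, so FOLLOW(S) ⊇ FOLLOW(R') = {d}; in R'::=S' S, the suffix after S is empty, so FOLLOW(S) ⊇ FOLLOW(R') = {d}. Thus FOLLOW(S) = {d}.
FOLLOW(S'): in R::=S', the suffix after S' is empty, so FOLLOW(S') ⊇ FOLLOW(R) = {$, d, x}; in T::=S' S d, S' is followed by S d with FIRST {d, x}; in R'::=S' S, S' is followed by S with FIRST {ε, d, x}; in R'::=S' S, the suffix after S' is nullable, so FOLLOW(S') ⊇ FOLLOW(R') = {d}. Thus FOLLOW(S') = {$, d, x}.

{$, d, x}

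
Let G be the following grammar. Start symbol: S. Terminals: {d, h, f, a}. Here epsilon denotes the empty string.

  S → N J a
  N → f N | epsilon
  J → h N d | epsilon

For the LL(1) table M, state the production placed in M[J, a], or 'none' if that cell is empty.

J → epsilon

FIRST(N) = {epsilon, f}
FIRST(J) = {epsilon, h}
FIRST(S) = {a, f, h}  (via N J a)
FOLLOW(S) includes $ since S is the start symbol.
FOLLOW(J): in S→N J a, J is followed by a with FIRST {a}. Thus FOLLOW(J) = {a}.
For J → h N d: FIRST(h N d) = {h}, so it goes in M[J, t] for t ∈ {h}.
For J → epsilon: FIRST(epsilon) = {epsilon}, so it goes in M[J, t] for t ∈ {}; since epsilon ∈ FIRST, also for every t ∈ FOLLOW(J) = {a}.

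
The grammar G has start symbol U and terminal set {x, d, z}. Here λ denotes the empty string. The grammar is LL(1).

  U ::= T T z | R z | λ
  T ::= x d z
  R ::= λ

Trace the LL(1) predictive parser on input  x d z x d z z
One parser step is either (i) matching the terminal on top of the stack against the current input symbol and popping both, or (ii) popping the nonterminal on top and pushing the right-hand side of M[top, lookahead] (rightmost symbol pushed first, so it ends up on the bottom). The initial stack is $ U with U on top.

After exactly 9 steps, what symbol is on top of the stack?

step 1: stack=$ U  input=x d z x d z z $  — expand U ::= T T z
step 2: stack=$ z T T  input=x d z x d z z $  — expand T ::= x d z
step 3: stack=$ z T z d x  input=x d z x d z z $  — match x
step 4: stack=$ z T z d  input=d z x d z z $  — match d
step 5: stack=$ z T z  input=z x d z z $  — match z
step 6: stack=$ z T  input=x d z z $  — expand T ::= x d z
step 7: stack=$ z z d x  input=x d z z $  — match x
step 8: stack=$ z z d  input=d z z $  — match d
step 9: stack=$ z z  input=z z $  — match z
Stack after step 9: $ z (top = z).

z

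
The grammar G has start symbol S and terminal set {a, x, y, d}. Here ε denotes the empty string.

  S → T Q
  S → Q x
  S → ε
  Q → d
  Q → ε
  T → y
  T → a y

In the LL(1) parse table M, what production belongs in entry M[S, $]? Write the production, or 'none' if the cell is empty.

S → ε

FIRST(Q) = {ε, d}
FIRST(T) = {a, y}
FIRST(S) = {ε, a, d, x, y}  (via T Q, Q x)
FOLLOW(S) includes $ since S is the start symbol.
FOLLOW(S): S appears on no right-hand side. Thus FOLLOW(S) = {$}.
For S → T Q: FIRST(T Q) = {a, y}, so it goes in M[S, t] for t ∈ {a, y}.
For S → Q x: FIRST(Q x) = {d, x}, so it goes in M[S, t] for t ∈ {d, x}.
For S → ε: FIRST(ε) = {ε}, so it goes in M[S, t] for t ∈ {}; since ε ∈ FIRST, also for every t ∈ FOLLOW(S) = {$}.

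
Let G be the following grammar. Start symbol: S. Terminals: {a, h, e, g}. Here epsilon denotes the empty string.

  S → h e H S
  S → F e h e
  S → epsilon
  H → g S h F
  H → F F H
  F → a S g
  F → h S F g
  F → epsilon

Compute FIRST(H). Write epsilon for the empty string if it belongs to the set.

FIRST(F): from F→a S g we get {a}; from F→h S F g we get {h}; from F→epsilon we get {epsilon}. So FIRST(F) = {epsilon, a, h}.
FIRST(S): from S→h e H S we get {h}; from S→F e h e we get {a, e, h}; from S→epsilon we get {epsilon}. So FIRST(S) = {epsilon, a, e, h}.
FIRST(H): from H→g S h F we get {g}; from H→F F H we get {a, g, h}. So FIRST(H) = {a, g, h}.

{a, g, h}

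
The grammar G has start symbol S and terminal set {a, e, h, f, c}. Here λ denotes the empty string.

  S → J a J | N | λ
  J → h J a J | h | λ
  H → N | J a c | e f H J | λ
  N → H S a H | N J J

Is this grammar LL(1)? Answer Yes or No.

FIRST(S) = {λ, a, e, h}
FIRST(J) = {λ, h}
FIRST(H) = {λ, a, e, h}
FIRST(N) = {a, e, h}
FOLLOW(S) = {$, a}
FOLLOW(J) = {$, a, e, h}
FOLLOW(H) = {$, a, e, h}
FOLLOW(N) = {$, a, e, h}
Cell M[H, a] receives both H → N and H → J a c and H → λ — the grammar is not LL(1).

No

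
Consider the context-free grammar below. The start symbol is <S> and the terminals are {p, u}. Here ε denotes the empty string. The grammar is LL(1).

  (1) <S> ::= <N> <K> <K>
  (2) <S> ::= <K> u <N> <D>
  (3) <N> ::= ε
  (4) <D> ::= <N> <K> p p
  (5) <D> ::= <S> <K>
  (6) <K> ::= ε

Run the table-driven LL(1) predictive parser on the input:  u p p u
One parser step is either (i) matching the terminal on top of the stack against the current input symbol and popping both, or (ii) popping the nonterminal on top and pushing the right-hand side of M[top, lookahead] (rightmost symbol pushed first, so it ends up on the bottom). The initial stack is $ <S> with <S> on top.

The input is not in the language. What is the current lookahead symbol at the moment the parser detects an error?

step 1: stack=$ <S>  input=u p p u $  — expand <S> ::= <K> u <N> <D>
step 2: stack=$ <D> <N> u <K>  input=u p p u $  — expand <K> ::= ε
step 3: stack=$ <D> <N> u  input=u p p u $  — match u
step 4: stack=$ <D> <N>  input=p p u $  — expand <N> ::= ε
step 5: stack=$ <D>  input=p p u $  — expand <D> ::= <N> <K> p p
step 6: stack=$ p p <K> <N>  input=p p u $  — expand <N> ::= ε
step 7: stack=$ p p <K>  input=p p u $  — expand <K> ::= ε
step 8: stack=$ p p  input=p p u $  — match p
step 9: stack=$ p  input=p u $  — match p
step 10: stack=$  input=u $  — error: stack empty but input remains

u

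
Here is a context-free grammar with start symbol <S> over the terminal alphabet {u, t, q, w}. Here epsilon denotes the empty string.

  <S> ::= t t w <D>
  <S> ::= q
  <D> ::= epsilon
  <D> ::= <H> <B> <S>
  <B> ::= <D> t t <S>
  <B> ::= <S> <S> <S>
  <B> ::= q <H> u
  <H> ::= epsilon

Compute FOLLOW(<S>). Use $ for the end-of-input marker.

{$, q, t}

FIRST(<S>) = {q, t}
FIRST(<H>) = {epsilon}
FIRST(<D>) = {epsilon, q, t}  (via <H> <B> <S>)
FIRST(<B>) = {q, t}  (via <D> t t <S>, <S> <S> <S>)
FOLLOW(<S>) includes $ since <S> is the start symbol.
FOLLOW(<B>): in <D>::=<H> <B> <S>, <B> is followed by <S> with FIRST {q, t}. Thus FOLLOW(<B>) = {q, t}.
FOLLOW(<H>): in <D>::=<H> <B> <S>, <H> is followed by <B> <S> with FIRST {q, t}; in <B>::=q <H> u, <H> is followed by u with FIRST {u}. Thus FOLLOW(<H>) = {q, t, u}.
FOLLOW(<S>): in <D>::=<H> <B> <S>, the suffix after <S> is empty, so FOLLOW(<S>) ⊇ FOLLOW(<D>) = {$, q, t}; in <B>::=<D> t t <S>, the suffix after <S> is empty, so FOLLOW(<S>) ⊇ FOLLOW(<B>) = {q, t}; in <B>::=<S> <S> <S> (occurrence 1), <S> is followed by <S> <S> with FIRST {q, t}; in <B>::=<S> <S> <S> (occurrence 2), <S> is followed by <S> with FIRST {q, t}; in <B>::=<S> <S> <S> (occurrence 3), the suffix after <S> is empty, so FOLLOW(<S>) ⊇ FOLLOW(<B>) = {q, t}. Thus FOLLOW(<S>) = {$, q, t}.
FOLLOW(<D>): in <S>::=t t w <D>, the suffix after <D> is empty, so FOLLOW(<D>) ⊇ FOLLOW(<S>) = {$, q, t}; in <B>::=<D> t t <S>, <D> is followed by t t <S> with FIRST {t}. Thus FOLLOW(<D>) = {$, q, t}.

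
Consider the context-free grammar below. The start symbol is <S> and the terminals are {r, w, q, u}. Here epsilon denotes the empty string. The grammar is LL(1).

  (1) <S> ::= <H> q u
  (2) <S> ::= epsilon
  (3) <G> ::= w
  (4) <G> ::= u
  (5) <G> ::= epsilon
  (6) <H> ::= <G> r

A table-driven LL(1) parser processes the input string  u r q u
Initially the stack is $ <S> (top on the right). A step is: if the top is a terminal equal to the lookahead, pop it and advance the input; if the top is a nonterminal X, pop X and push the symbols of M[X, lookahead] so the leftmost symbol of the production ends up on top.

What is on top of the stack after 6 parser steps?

u

step 1: stack=$ <S>  input=u r q u $  — expand <S> ::= <H> q u
step 2: stack=$ u q <H>  input=u r q u $  — expand <H> ::= <G> r
step 3: stack=$ u q r <G>  input=u r q u $  — expand <G> ::= u
step 4: stack=$ u q r u  input=u r q u $  — match u
step 5: stack=$ u q r  input=r q u $  — match r
step 6: stack=$ u q  input=q u $  — match q
Stack after step 6: $ u (top = u).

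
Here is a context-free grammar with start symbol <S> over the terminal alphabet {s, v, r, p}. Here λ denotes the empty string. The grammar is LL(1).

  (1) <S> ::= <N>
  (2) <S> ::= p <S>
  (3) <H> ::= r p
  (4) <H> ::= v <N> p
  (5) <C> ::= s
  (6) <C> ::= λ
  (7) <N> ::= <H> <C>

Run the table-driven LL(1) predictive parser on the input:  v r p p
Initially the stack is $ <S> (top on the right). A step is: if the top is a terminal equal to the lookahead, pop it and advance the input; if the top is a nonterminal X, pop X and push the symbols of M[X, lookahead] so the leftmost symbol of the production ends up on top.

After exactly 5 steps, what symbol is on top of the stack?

<H>

step 1: stack=$ <S>  input=v r p p $  — expand <S> ::= <N>
step 2: stack=$ <N>  input=v r p p $  — expand <N> ::= <H> <C>
step 3: stack=$ <C> <H>  input=v r p p $  — expand <H> ::= v <N> p
step 4: stack=$ <C> p <N> v  input=v r p p $  — match v
step 5: stack=$ <C> p <N>  input=r p p $  — expand <N> ::= <H> <C>
Stack after step 5: $ <C> p <C> <H> (top = <H>).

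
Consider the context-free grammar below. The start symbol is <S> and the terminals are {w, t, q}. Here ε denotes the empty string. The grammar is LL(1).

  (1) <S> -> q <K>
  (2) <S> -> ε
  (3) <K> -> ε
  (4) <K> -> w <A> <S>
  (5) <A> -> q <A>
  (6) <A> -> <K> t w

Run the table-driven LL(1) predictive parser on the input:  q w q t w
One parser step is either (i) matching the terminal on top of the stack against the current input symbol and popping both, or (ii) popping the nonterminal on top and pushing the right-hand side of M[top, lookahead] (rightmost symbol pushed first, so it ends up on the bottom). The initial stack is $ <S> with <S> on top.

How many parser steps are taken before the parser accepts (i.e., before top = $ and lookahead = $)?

      Stack          Input        Action
   1  $ <S>          q w q t w $  expand <S> -> q <K>
   2  $ <K> q        q w q t w $  match q
   3  $ <K>          w q t w $    expand <K> -> w <A> <S>
   4  $ <S> <A> w    w q t w $    match w
   5  $ <S> <A>      q t w $      expand <A> -> q <A>
   6  $ <S> <A> q    q t w $      match q
   7  $ <S> <A>      t w $        expand <A> -> <K> t w
   8  $ <S> w t <K>  t w $        expand <K> -> ε
   9  $ <S> w t      t w $        match t
  10  $ <S> w        w $          match w
  11  $ <S>          $            expand <S> -> ε
Accept reached after 11 steps.

11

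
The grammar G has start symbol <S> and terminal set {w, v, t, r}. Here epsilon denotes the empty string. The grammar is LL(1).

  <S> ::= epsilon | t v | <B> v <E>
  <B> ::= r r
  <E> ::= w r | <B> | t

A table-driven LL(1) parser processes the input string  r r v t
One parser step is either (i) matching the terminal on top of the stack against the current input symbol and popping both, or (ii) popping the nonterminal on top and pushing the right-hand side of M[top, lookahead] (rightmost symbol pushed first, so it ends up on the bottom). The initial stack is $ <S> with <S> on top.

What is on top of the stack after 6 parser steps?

t

step 1: stack=$ <S>  input=r r v t $  — expand <S> ::= <B> v <E>
step 2: stack=$ <E> v <B>  input=r r v t $  — expand <B> ::= r r
step 3: stack=$ <E> v r r  input=r r v t $  — match r
step 4: stack=$ <E> v r  input=r v t $  — match r
step 5: stack=$ <E> v  input=v t $  — match v
step 6: stack=$ <E>  input=t $  — expand <E> ::= t
Stack after step 6: $ t (top = t).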